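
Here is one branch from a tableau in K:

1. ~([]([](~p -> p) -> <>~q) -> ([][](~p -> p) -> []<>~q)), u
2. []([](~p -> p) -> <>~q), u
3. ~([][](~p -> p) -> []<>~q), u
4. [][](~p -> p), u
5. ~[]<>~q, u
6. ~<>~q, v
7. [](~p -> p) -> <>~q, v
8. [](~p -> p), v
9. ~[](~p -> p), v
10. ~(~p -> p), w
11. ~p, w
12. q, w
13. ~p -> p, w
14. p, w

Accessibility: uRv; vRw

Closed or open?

Closed

Both p and ~p appear at w.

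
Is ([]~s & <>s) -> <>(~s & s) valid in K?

Tableau for the negation ~(([]~s & <>s) -> <>(~s & s)):
1. ~(([]~s & <>s) -> <>(~s & s)), u
2. []~s & <>s, u   [~->-rule on 1]
3. ~<>(~s & s), u   [~->-rule on 1]
4. []~s, u   [&-rule on 2]
5. <>s, u   [&-rule on 2]
6. s, v   [<>-rule on 5: fresh world v, uRv]
7. ~(~s & s), v   [~<>-rule on 3 via uRv]
8. ~s, v   [[]-rule on 4 via uRv]
Accessibility: uRv
Branch closes: s and ~s both at v.
Every branch of the negation's tableau closes; the branch above is one of them.

Yes, valid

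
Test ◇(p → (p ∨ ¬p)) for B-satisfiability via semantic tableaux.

1. ◇(p → (p ∨ ¬p)), 0
2. p → (p ∨ ¬p), 1
3. p ∨ ¬p, 1
4. ¬p, 1
Accessibility: 0R0, 0R1, 1R0, 1R1

Yes, satisfiable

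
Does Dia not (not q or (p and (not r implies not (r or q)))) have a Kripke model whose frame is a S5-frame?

1. Dia not (not q or (p and (not r implies not (r or q)))), u
2. not (not q or (p and (not r implies not (r or q)))), v
3. q, v
4. not (p and (not r implies not (r or q))), v
5. not (not r implies not (r or q)), v
6. not r, v
7. r or q, v
Accessibility: uRu, uRv, vRu, vRv

Yes, satisfiable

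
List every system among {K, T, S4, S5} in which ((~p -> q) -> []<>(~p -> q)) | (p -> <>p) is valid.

T, S4, S5

T-tableau for the negation ~(((~p -> q) -> []<>(~p -> q)) | (p -> <>p)):
1. ~(((~p -> q) -> []<>(~p -> q)) | (p -> <>p)), u
2. ~((~p -> q) -> []<>(~p -> q)), u   [~|-rule on 1]
3. ~(p -> <>p), u   [~|-rule on 1]
4. ~p -> q, u   [~->-rule on 2]
5. ~[]<>(~p -> q), u   [~->-rule on 2]
6. p, u   [~->-rule on 3]
7. ~<>p, u   [~->-rule on 3]
8. ~p, u   [~<>-rule on 7 via uRu]
Accessibility: uRu
Branch closes: p and ~p both at u.
Every branch closes (one shown): valid in T, hence also in S4, S5 (every theorem of T is a theorem of S4 and S5).
K-tableau for the negation ~(((~p -> q) -> []<>(~p -> q)) | (p -> <>p)):
1. ~(((~p -> q) -> []<>(~p -> q)) | (p -> <>p)), u
2. ~((~p -> q) -> []<>(~p -> q)), u   [~|-rule on 1]
3. ~(p -> <>p), u   [~|-rule on 1]
4. ~p -> q, u   [~->-rule on 2]
5. ~[]<>(~p -> q), u   [~->-rule on 2]
6. p, u   [~->-rule on 3]
7. ~<>p, u   [~->-rule on 3]
8. q, u   [->-rule on 4 (branches; this branch)]
9. ~<>(~p -> q), v   [~[]-rule on 5: fresh world v, uRv]
10. ~p, v   [~<>-rule on 7 via uRv]
Accessibility: uRv
Complete open branch: countermodel on a K-frame, so not valid in K.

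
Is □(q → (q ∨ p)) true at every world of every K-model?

Tableau for the negation ¬□(q → (q ∨ p)):
1. ¬□(q → (q ∨ p)), w0
2. ¬(q → (q ∨ p)), w1
3. q, w1
4. ¬(q ∨ p), w1
5. ¬q, w1
6. ¬p, w1
Accessibility: w0Rw1
Branch closes: q and ¬q both at w1.
All branches of the negation close; one closing branch shown above.

Valid in K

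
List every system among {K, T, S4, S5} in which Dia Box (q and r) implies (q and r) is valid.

S5

S4-tableau for the negation not (Dia Box (q and r) implies (q and r)):
1. not (Dia Box (q and r) implies (q and r)), u
2. Dia Box (q and r), u
3. not (q and r), u
4. not r, u
5. Box (q and r), v
6. q and r, v
7. q, v
8. r, v
Accessibility: uRu, uRv, vRv
Complete open branch: countermodel on an S4-frame, so not valid in S4, nor in K, T (the same frame is also a K-frame and a T-frame).
S5-tableau for the negation not (Dia Box (q and r) implies (q and r)):
1. not (Dia Box (q and r) implies (q and r)), u
2. Dia Box (q and r), u
3. not (q and r), u
4. not r, u
5. Box (q and r), v
6. q and r, u
7. q, u
8. r, u
Accessibility: uRu, uRv, vRu, vRv
Branch closes: r and not r both at u.
Every branch closes (one shown): valid in S5.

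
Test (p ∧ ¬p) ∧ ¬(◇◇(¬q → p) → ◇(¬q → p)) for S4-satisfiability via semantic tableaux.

1. (p ∧ ¬p) ∧ ¬(◇◇(¬q → p) → ◇(¬q → p)), w0
2. p ∧ ¬p, w0
3. ¬(◇◇(¬q → p) → ◇(¬q → p)), w0
4. p, w0
5. ¬p, w0
Accessibility: w0Rw0
Branch closes: p and ¬p both at w0.
All branches of the tableau close; one closing branch shown above.

Unsatisfiable (every branch closes)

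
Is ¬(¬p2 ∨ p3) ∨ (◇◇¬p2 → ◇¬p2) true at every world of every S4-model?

Tableau for the negation ¬(¬(¬p2 ∨ p3) ∨ (◇◇¬p2 → ◇¬p2)):
1. ¬(¬(¬p2 ∨ p3) ∨ (◇◇¬p2 → ◇¬p2)), u
2. ¬p2 ∨ p3, u
3. ¬(◇◇¬p2 → ◇¬p2), u
4. ◇◇¬p2, u
5. ¬◇¬p2, u
6. p2, u
7. p3, u
8. ◇¬p2, v
9. p2, v
10. ¬p2, w
11. p2, w
Accessibility: uRu, uRv, uRw, vRv, vRw, wRw
Branch closes: p2 and ¬p2 both at w.
Every branch of the negation's tableau closes; the branch above is one of them.

Yes, valid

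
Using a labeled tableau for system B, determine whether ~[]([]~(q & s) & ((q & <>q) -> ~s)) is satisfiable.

Yes, satisfiable

1. ~[]([]~(q & s) & ((q & <>q) -> ~s)), 0
2. ~([]~(q & s) & ((q & <>q) -> ~s)), 1
3. ~((q & <>q) -> ~s), 1
4. q & <>q, 1
5. s, 1
6. q, 1
7. <>q, 1
8. q, 2
Accessibility: 0R0, 0R1, 1R0, 1R1, 1R2, 2R1, 2R2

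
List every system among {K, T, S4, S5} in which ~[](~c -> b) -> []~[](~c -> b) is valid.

S5

S4-tableau for the negation ~(~[](~c -> b) -> []~[](~c -> b)):
1. ~(~[](~c -> b) -> []~[](~c -> b)), 0
2. ~[](~c -> b), 0   [~->-rule on 1]
3. ~[]~[](~c -> b), 0   [~->-rule on 1]
4. ~(~c -> b), 1   [~[]-rule on 2: fresh world 1, 0R1]
5. ~c, 1   [~->-rule on 4]
6. ~b, 1   [~->-rule on 4]
7. [](~c -> b), 2   [~[]-rule on 3: fresh world 2, 0R2]
8. ~c -> b, 2   [[]-rule on 7 via 2R2]
9. b, 2   [->-rule on 8 (branches; this branch)]
Accessibility: 0R0, 0R1, 0R2, 1R1, 2R2
Complete open branch: countermodel on an S4-frame, so not valid in S4, nor in K, T (the same frame is also a K-frame and a T-frame).
S5-tableau for the negation ~(~[](~c -> b) -> []~[](~c -> b)):
1. ~(~[](~c -> b) -> []~[](~c -> b)), 0
2. ~[](~c -> b), 0   [~->-rule on 1]
3. ~[]~[](~c -> b), 0   [~->-rule on 1]
4. ~(~c -> b), 1   [~[]-rule on 2: fresh world 1, 0R1]
5. ~c, 1   [~->-rule on 4]
6. ~b, 1   [~->-rule on 4]
7. [](~c -> b), 2   [~[]-rule on 3: fresh world 2, 0R2]
8. ~c -> b, 0   [[]-rule on 7 via 2R0]
9. ~c -> b, 1   [[]-rule on 7 via 2R1]
10. ~c -> b, 2   [[]-rule on 7 via 2R2]
11. b, 0   [->-rule on 8 (branches; this branch)]
12. b, 1   [->-rule on 9 (branches; this branch)]
Accessibility: 0R0, 0R1, 0R2, 1R0, 1R1, 1R2, 2R0, 2R1, 2R2
Branch closes: b and ~b both at 1.
Every branch closes (one shown): valid in S5.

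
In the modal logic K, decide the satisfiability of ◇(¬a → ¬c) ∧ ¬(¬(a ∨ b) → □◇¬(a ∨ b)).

Satisfiable (open branch found)

1. ◇(¬a → ¬c) ∧ ¬(¬(a ∨ b) → □◇¬(a ∨ b)), 0
2. ◇(¬a → ¬c), 0
3. ¬(¬(a ∨ b) → □◇¬(a ∨ b)), 0
4. ¬(a ∨ b), 0
5. ¬□◇¬(a ∨ b), 0
6. ¬a, 0
7. ¬b, 0
8. ¬a → ¬c, 1
9. ¬c, 1
10. ¬◇¬(a ∨ b), 2
Accessibility: 0R1, 0R2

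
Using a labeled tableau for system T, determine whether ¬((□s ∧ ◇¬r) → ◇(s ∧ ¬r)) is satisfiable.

1. ¬((□s ∧ ◇¬r) → ◇(s ∧ ¬r)), 0
2. □s ∧ ◇¬r, 0
3. ¬◇(s ∧ ¬r), 0
4. □s, 0
5. ◇¬r, 0
6. ¬(s ∧ ¬r), 0
7. s, 0
8. r, 0
9. ¬r, 1
10. ¬(s ∧ ¬r), 1
11. s, 1
12. r, 1
Accessibility: 0R0, 0R1, 1R1
Branch closes: r and ¬r both at 1.
(One branch shown.) All branches close.

No, unsatisfiable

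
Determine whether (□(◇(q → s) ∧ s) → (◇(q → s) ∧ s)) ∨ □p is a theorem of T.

Valid

Tableau for the negation ¬((□(◇(q → s) ∧ s) → (◇(q → s) ∧ s)) ∨ □p):
1. ¬((□(◇(q → s) ∧ s) → (◇(q → s) ∧ s)) ∨ □p), w0
2. ¬(□(◇(q → s) ∧ s) → (◇(q → s) ∧ s)), w0
3. ¬□p, w0
4. □(◇(q → s) ∧ s), w0
5. ¬(◇(q → s) ∧ s), w0
6. ◇(q → s) ∧ s, w0
7. ◇(q → s), w0
8. s, w0
9. ¬◇(q → s), w0
10. ¬(q → s), w0
11. q, w0
12. ¬s, w0
Accessibility: w0Rw0
Branch closes: s and ¬s both at w0.
All branches of the negation close; one closing branch shown above.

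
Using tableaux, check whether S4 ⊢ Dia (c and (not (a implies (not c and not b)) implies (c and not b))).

No, not valid

Tableau for the negation not Dia (c and (not (a implies (not c and not b)) implies (c and not b))):
1. not Dia (c and (not (a implies (not c and not b)) implies (c and not b))), u
2. not (c and (not (a implies (not c and not b)) implies (c and not b))), u   [neg-Dia-rule on 1 via uRu]
3. not (not (a implies (not c and not b)) implies (c and not b)), u   [neg-and-rule on 2 (branches; this branch)]
4. not (a implies (not c and not b)), u   [neg-implies-rule on 3]
5. not (c and not b), u   [neg-implies-rule on 3]
6. a, u   [neg-implies-rule on 4]
7. not (not c and not b), u   [neg-implies-rule on 4]
8. b, u   [neg-and-rule on 5 (branches; this branch)]
Accessibility: uRu
The negation has an open branch (countermodel exists).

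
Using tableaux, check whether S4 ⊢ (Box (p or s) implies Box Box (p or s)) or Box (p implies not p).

Tableau for the negation not ((Box (p or s) implies Box Box (p or s)) or Box (p implies not p)):
1. not ((Box (p or s) implies Box Box (p or s)) or Box (p implies not p)), u
2. not (Box (p or s) implies Box Box (p or s)), u   [neg-or-rule on 1]
3. not Box (p implies not p), u   [neg-or-rule on 1]
4. Box (p or s), u   [neg-implies-rule on 2]
5. not Box Box (p or s), u   [neg-implies-rule on 2]
6. p or s, u   [Box-rule on 4 via uRu]
7. s, u   [or-rule on 6 (branches; this branch)]
8. not (p implies not p), v   [neg-Box-rule on 3: fresh world v, uRv]
9. p, v   [neg-implies-rule on 8]
10. p or s, v   [Box-rule on 4 via uRv]
11. s, v   [or-rule on 10 (branches; this branch)]
12. not Box (p or s), w   [neg-Box-rule on 5: fresh world w, uRw]
13. p or s, w   [Box-rule on 4 via uRw]
14. s, w   [or-rule on 13 (branches; this branch)]
15. not (p or s), x   [neg-Box-rule on 12: fresh world x, wRx]
16. not p, x   [neg-or-rule on 15]
17. not s, x   [neg-or-rule on 15]
18. p or s, x   [Box-rule on 4 via uRx]
19. s, x   [or-rule on 18 (branches; this branch)]
Accessibility: uRu, uRv, uRw, uRx, vRv, wRw, wRx, xRx
Branch closes: s and not s both at x.
Every branch of the negation's tableau closes; the branch above is one of them.

Yes, valid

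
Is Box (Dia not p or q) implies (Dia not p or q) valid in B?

Valid in B

Tableau for the negation not (Box (Dia not p or q) implies (Dia not p or q)):
1. not (Box (Dia not p or q) implies (Dia not p or q)), u
2. Box (Dia not p or q), u
3. not (Dia not p or q), u
4. not Dia not p, u
5. not q, u
6. Dia not p or q, u
7. p, u
8. Dia not p, u
9. not p, v
10. Dia not p or q, v
11. p, v
Accessibility: uRu, uRv, vRu, vRv
Branch closes: p and not p both at v.
Every branch of the negation's tableau closes; the branch above is one of them.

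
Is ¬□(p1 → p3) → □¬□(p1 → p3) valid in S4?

Tableau for the negation ¬(¬□(p1 → p3) → □¬□(p1 → p3)):
1. ¬(¬□(p1 → p3) → □¬□(p1 → p3)), 0
2. ¬□(p1 → p3), 0   [¬→-rule on 1]
3. ¬□¬□(p1 → p3), 0   [¬→-rule on 1]
4. ¬(p1 → p3), 1   [¬□-rule on 2: fresh world 1, 0R1]
5. p1, 1   [¬→-rule on 4]
6. ¬p3, 1   [¬→-rule on 4]
7. □(p1 → p3), 2   [¬□-rule on 3: fresh world 2, 0R2]
8. p1 → p3, 2   [□-rule on 7 via 2R2]
9. p3, 2   [→-rule on 8 (branches; this branch)]
Accessibility: 0R0, 0R1, 0R2, 1R1, 2R2
The negation has an open branch (countermodel exists).

No, not valid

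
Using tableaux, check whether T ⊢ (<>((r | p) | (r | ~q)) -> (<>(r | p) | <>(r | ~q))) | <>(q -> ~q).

Tableau for the negation ~((<>((r | p) | (r | ~q)) -> (<>(r | p) | <>(r | ~q))) | <>(q -> ~q)):
1. ~((<>((r | p) | (r | ~q)) -> (<>(r | p) | <>(r | ~q))) | <>(q -> ~q)), w0
2. ~(<>((r | p) | (r | ~q)) -> (<>(r | p) | <>(r | ~q))), w0
3. ~<>(q -> ~q), w0
4. <>((r | p) | (r | ~q)), w0
5. ~(<>(r | p) | <>(r | ~q)), w0
6. ~<>(r | p), w0
7. ~<>(r | ~q), w0
8. ~(q -> ~q), w0
9. q, w0
10. ~(r | p), w0
11. ~r, w0
12. ~p, w0
13. ~(r | ~q), w0
14. (r | p) | (r | ~q), w1
15. ~(q -> ~q), w1
16. q, w1
17. ~(r | p), w1
18. ~r, w1
19. ~p, w1
20. ~(r | ~q), w1
21. r | ~q, w1
22. ~q, w1
Accessibility: w0Rw0, w0Rw1, w1Rw1
Branch closes: q and ~q both at w1.
Every branch of the negation's tableau closes; the branch above is one of them.

Valid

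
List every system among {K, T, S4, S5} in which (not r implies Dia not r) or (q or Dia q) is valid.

T, S4, S5

T-tableau for the negation not ((not r implies Dia not r) or (q or Dia q)):
1. not ((not r implies Dia not r) or (q or Dia q)), w0
2. not (not r implies Dia not r), w0
3. not (q or Dia q), w0
4. not r, w0
5. not Dia not r, w0
6. not q, w0
7. not Dia q, w0
8. r, w0
Accessibility: w0Rw0
Branch closes: r and not r both at w0.
Every branch closes (one shown): valid in T, hence also in S4, S5 (every theorem of T is a theorem of S4 and S5).
K-tableau for the negation not ((not r implies Dia not r) or (q or Dia q)):
1. not ((not r implies Dia not r) or (q or Dia q)), w0
2. not (not r implies Dia not r), w0
3. not (q or Dia q), w0
4. not r, w0
5. not Dia not r, w0
6. not q, w0
7. not Dia q, w0
Complete open branch: countermodel on a K-frame, so not valid in K.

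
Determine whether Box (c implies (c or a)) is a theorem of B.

Valid in B

Tableau for the negation not Box (c implies (c or a)):
1. not Box (c implies (c or a)), u
2. not (c implies (c or a)), v
3. c, v
4. not (c or a), v
5. not c, v
6. not a, v
Accessibility: uRu, uRv, vRu, vRv
Branch closes: c and not c both at v.
All branches of the negation close; one closing branch shown above.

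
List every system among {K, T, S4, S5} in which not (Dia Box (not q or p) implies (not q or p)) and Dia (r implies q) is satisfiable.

K, T, S4

S5-tableau for the formula:
1. not (Dia Box (not q or p) implies (not q or p)) and Dia (r implies q), u
2. not (Dia Box (not q or p) implies (not q or p)), u   [and-rule on 1]
3. Dia (r implies q), u   [and-rule on 1]
4. Dia Box (not q or p), u   [neg-implies-rule on 2]
5. not (not q or p), u   [neg-implies-rule on 2]
6. q, u   [neg-or-rule on 5]
7. not p, u   [neg-or-rule on 5]
8. r implies q, v   [Dia-rule on 3: fresh world v, uRv]
9. q, v   [implies-rule on 8 (branches; this branch)]
10. Box (not q or p), w   [Dia-rule on 4: fresh world w, uRw]
11. not q or p, u   [Box-rule on 10 via wRu]
12. not q or p, v   [Box-rule on 10 via wRv]
13. not q or p, w   [Box-rule on 10 via wRw]
14. p, u   [or-rule on 11 (branches; this branch)]
Accessibility: uRu, uRv, uRw, vRu, vRv, vRw, wRu, wRv, wRw
Branch closes: p and not p both at u.
Every branch closes (one shown): unsatisfiable in S5.
S4-tableau for the formula:
1. not (Dia Box (not q or p) implies (not q or p)) and Dia (r implies q), u
2. not (Dia Box (not q or p) implies (not q or p)), u   [and-rule on 1]
3. Dia (r implies q), u   [and-rule on 1]
4. Dia Box (not q or p), u   [neg-implies-rule on 2]
5. not (not q or p), u   [neg-implies-rule on 2]
6. q, u   [neg-or-rule on 5]
7. not p, u   [neg-or-rule on 5]
8. r implies q, v   [Dia-rule on 3: fresh world v, uRv]
9. q, v   [implies-rule on 8 (branches; this branch)]
10. Box (not q or p), w   [Dia-rule on 4: fresh world w, uRw]
11. not q or p, w   [Box-rule on 10 via wRw]
12. p, w   [or-rule on 11 (branches; this branch)]
Accessibility: uRu, uRv, uRw, vRv, wRw
Complete open branch: satisfiable in S4, hence also in K, T (this S4-model is also a K-model and a T-model).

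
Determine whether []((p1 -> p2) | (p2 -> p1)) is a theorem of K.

Tableau for the negation ~[]((p1 -> p2) | (p2 -> p1)):
1. ~[]((p1 -> p2) | (p2 -> p1)), 0
2. ~((p1 -> p2) | (p2 -> p1)), 1
3. ~(p1 -> p2), 1
4. ~(p2 -> p1), 1
5. p1, 1
6. ~p2, 1
7. p2, 1
8. ~p1, 1
Accessibility: 0R1
Branch closes: p2 and ~p2 both at 1.
Every branch of the negation's tableau closes; the branch above is one of them.

Valid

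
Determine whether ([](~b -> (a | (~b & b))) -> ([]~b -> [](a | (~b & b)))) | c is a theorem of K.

Tableau for the negation ~(([](~b -> (a | (~b & b))) -> ([]~b -> [](a | (~b & b)))) | c):
1. ~(([](~b -> (a | (~b & b))) -> ([]~b -> [](a | (~b & b)))) | c), w0
2. ~([](~b -> (a | (~b & b))) -> ([]~b -> [](a | (~b & b)))), w0
3. ~c, w0
4. [](~b -> (a | (~b & b))), w0
5. ~([]~b -> [](a | (~b & b))), w0
6. []~b, w0
7. ~[](a | (~b & b)), w0
8. ~(a | (~b & b)), w1
9. ~a, w1
10. ~(~b & b), w1
11. ~b -> (a | (~b & b)), w1
12. ~b, w1
13. a | (~b & b), w1
14. ~b & b, w1
15. b, w1
Accessibility: w0Rw1
Branch closes: b and ~b both at w1.
All branches of the negation close; one closing branch shown above.

Valid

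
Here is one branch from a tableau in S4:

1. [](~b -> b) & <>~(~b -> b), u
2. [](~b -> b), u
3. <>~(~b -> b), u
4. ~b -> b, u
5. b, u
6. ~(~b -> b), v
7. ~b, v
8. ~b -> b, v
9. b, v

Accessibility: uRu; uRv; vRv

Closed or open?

Yes, closed

Both b and ~b appear at v.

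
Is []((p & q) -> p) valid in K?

Tableau for the negation ~[]((p & q) -> p):
1. ~[]((p & q) -> p), 0
2. ~((p & q) -> p), 1
3. p & q, 1
4. ~p, 1
5. p, 1
6. q, 1
Accessibility: 0R1
Branch closes: p and ~p both at 1.
All branches of the negation close; one closing branch shown above.

Valid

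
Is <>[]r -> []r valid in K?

Invalid (countermodel exists)

Tableau for the negation ~(<>[]r -> []r):
1. ~(<>[]r -> []r), w0
2. <>[]r, w0
3. ~[]r, w0
4. []r, w1
5. ~r, w2
Accessibility: w0Rw1, w0Rw2
The negation has an open branch (countermodel exists).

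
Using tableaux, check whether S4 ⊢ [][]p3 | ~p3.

Not valid

Tableau for the negation ~([][]p3 | ~p3):
1. ~([][]p3 | ~p3), 0
2. ~[][]p3, 0
3. p3, 0
4. ~[]p3, 1
5. ~p3, 2
Accessibility: 0R0, 0R1, 0R2, 1R1, 1R2, 2R2
The negation has an open branch (countermodel exists).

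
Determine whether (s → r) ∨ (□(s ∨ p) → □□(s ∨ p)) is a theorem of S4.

Valid in S4

Tableau for the negation ¬((s → r) ∨ (□(s ∨ p) → □□(s ∨ p))):
1. ¬((s → r) ∨ (□(s ∨ p) → □□(s ∨ p))), w0
2. ¬(s → r), w0   [¬∨-rule on 1]
3. ¬(□(s ∨ p) → □□(s ∨ p)), w0   [¬∨-rule on 1]
4. s, w0   [¬→-rule on 2]
5. ¬r, w0   [¬→-rule on 2]
6. □(s ∨ p), w0   [¬→-rule on 3]
7. ¬□□(s ∨ p), w0   [¬→-rule on 3]
8. s ∨ p, w0   [□-rule on 6 via w0Rw0]
9. p, w0   [∨-rule on 8 (branches; this branch)]
10. ¬□(s ∨ p), w1   [¬□-rule on 7: fresh world w1, w0Rw1]
11. s ∨ p, w1   [□-rule on 6 via w0Rw1]
12. p, w1   [∨-rule on 11 (branches; this branch)]
13. ¬(s ∨ p), w2   [¬□-rule on 10: fresh world w2, w1Rw2]
14. ¬s, w2   [¬∨-rule on 13]
15. ¬p, w2   [¬∨-rule on 13]
16. s ∨ p, w2   [□-rule on 6 via w0Rw2]
17. p, w2   [∨-rule on 16 (branches; this branch)]
Accessibility: w0Rw0, w0Rw1, w0Rw2, w1Rw1, w1Rw2, w2Rw2
Branch closes: p and ¬p both at w2.
All branches of the negation close; one closing branch shown above.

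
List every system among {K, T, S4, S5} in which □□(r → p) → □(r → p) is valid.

T, S4, S5

T-tableau for the negation ¬(□□(r → p) → □(r → p)):
1. ¬(□□(r → p) → □(r → p)), 0
2. □□(r → p), 0
3. ¬□(r → p), 0
4. □(r → p), 0
5. r → p, 0
6. p, 0
7. ¬(r → p), 1
8. r, 1
9. ¬p, 1
10. □(r → p), 1
11. r → p, 1
12. p, 1
Accessibility: 0R0, 0R1, 1R1
Branch closes: p and ¬p both at 1.
Every branch closes (one shown): valid in T, hence also in S4, S5 (every theorem of T is a theorem of S4 and S5).
K-tableau for the negation ¬(□□(r → p) → □(r → p)):
1. ¬(□□(r → p) → □(r → p)), 0
2. □□(r → p), 0
3. ¬□(r → p), 0
4. ¬(r → p), 1
5. r, 1
6. ¬p, 1
7. □(r → p), 1
Accessibility: 0R1
Complete open branch: countermodel on a K-frame, so not valid in K.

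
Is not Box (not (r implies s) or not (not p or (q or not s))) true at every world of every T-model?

Tableau for the negation Box (not (r implies s) or not (not p or (q or not s))):
1. Box (not (r implies s) or not (not p or (q or not s))), 0
2. not (r implies s) or not (not p or (q or not s)), 0
3. not (not p or (q or not s)), 0
4. p, 0
5. not (q or not s), 0
6. not q, 0
7. s, 0
Accessibility: 0R0
The negation has an open branch (countermodel exists).

Not valid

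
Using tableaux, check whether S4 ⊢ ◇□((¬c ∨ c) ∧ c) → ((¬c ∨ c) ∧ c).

Tableau for the negation ¬(◇□((¬c ∨ c) ∧ c) → ((¬c ∨ c) ∧ c)):
1. ¬(◇□((¬c ∨ c) ∧ c) → ((¬c ∨ c) ∧ c)), u
2. ◇□((¬c ∨ c) ∧ c), u
3. ¬((¬c ∨ c) ∧ c), u
4. ¬c, u
5. □((¬c ∨ c) ∧ c), v
6. (¬c ∨ c) ∧ c, v
7. ¬c ∨ c, v
8. c, v
Accessibility: uRu, uRv, vRv
The negation has an open branch (countermodel exists).

No, not valid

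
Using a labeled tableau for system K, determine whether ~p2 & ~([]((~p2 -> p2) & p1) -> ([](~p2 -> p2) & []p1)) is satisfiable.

Unsatisfiable (every branch closes)

1. ~p2 & ~([]((~p2 -> p2) & p1) -> ([](~p2 -> p2) & []p1)), u
2. ~p2, u
3. ~([]((~p2 -> p2) & p1) -> ([](~p2 -> p2) & []p1)), u
4. []((~p2 -> p2) & p1), u
5. ~([](~p2 -> p2) & []p1), u
6. ~[](~p2 -> p2), u
7. ~(~p2 -> p2), v
8. ~p2, v
9. (~p2 -> p2) & p1, v
10. ~p2 -> p2, v
11. p1, v
12. p2, v
Accessibility: uRv
Branch closes: p2 and ~p2 both at v.
All branches of the tableau close; one closing branch shown above.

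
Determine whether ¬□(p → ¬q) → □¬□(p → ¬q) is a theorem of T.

Not valid

Tableau for the negation ¬(¬□(p → ¬q) → □¬□(p → ¬q)):
1. ¬(¬□(p → ¬q) → □¬□(p → ¬q)), u
2. ¬□(p → ¬q), u
3. ¬□¬□(p → ¬q), u
4. ¬(p → ¬q), v
5. p, v
6. q, v
7. □(p → ¬q), w
8. p → ¬q, w
9. ¬q, w
Accessibility: uRu, uRv, uRw, vRv, wRw
The negation has an open branch (countermodel exists).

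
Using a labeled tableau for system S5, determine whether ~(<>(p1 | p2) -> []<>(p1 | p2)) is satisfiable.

Unsatisfiable (every branch closes)

1. ~(<>(p1 | p2) -> []<>(p1 | p2)), w0
2. <>(p1 | p2), w0
3. ~[]<>(p1 | p2), w0
4. p1 | p2, w1
5. p2, w1
6. ~<>(p1 | p2), w2
7. ~(p1 | p2), w0
8. ~p1, w0
9. ~p2, w0
10. ~(p1 | p2), w1
11. ~p1, w1
12. ~p2, w1
Accessibility: w0Rw0, w0Rw1, w0Rw2, w1Rw0, w1Rw1, w1Rw2, w2Rw0, w2Rw1, w2Rw2
Branch closes: p2 and ~p2 both at w1.
Every branch closes; the branch above is one of them.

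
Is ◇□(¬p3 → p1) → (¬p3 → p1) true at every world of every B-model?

Tableau for the negation ¬(◇□(¬p3 → p1) → (¬p3 → p1)):
1. ¬(◇□(¬p3 → p1) → (¬p3 → p1)), 0
2. ◇□(¬p3 → p1), 0
3. ¬(¬p3 → p1), 0
4. ¬p3, 0
5. ¬p1, 0
6. □(¬p3 → p1), 1
7. ¬p3 → p1, 0
8. ¬p3 → p1, 1
9. p1, 0
Accessibility: 0R0, 0R1, 1R0, 1R1
Branch closes: p1 and ¬p1 both at 0.
All branches of the negation close; one closing branch shown above.

Valid in B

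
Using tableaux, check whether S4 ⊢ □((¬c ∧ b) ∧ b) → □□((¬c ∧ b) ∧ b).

Yes, valid

Tableau for the negation ¬(□((¬c ∧ b) ∧ b) → □□((¬c ∧ b) ∧ b)):
1. ¬(□((¬c ∧ b) ∧ b) → □□((¬c ∧ b) ∧ b)), 0
2. □((¬c ∧ b) ∧ b), 0
3. ¬□□((¬c ∧ b) ∧ b), 0
4. (¬c ∧ b) ∧ b, 0
5. ¬c ∧ b, 0
6. b, 0
7. ¬c, 0
8. ¬□((¬c ∧ b) ∧ b), 1
9. (¬c ∧ b) ∧ b, 1
10. ¬c ∧ b, 1
11. b, 1
12. ¬c, 1
13. ¬((¬c ∧ b) ∧ b), 2
14. (¬c ∧ b) ∧ b, 2
15. ¬c ∧ b, 2
16. b, 2
17. ¬c, 2
18. ¬(¬c ∧ b), 2
19. ¬b, 2
Accessibility: 0R0, 0R1, 0R2, 1R1, 1R2, 2R2
Branch closes: b and ¬b both at 2.
Every branch of the negation's tableau closes; the branch above is one of them.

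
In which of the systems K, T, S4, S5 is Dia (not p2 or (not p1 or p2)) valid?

K-tableau for the negation not Dia (not p2 or (not p1 or p2)):
1. not Dia (not p2 or (not p1 or p2)), u
Complete open branch: countermodel on a K-frame, so not valid in K.
T-tableau for the negation not Dia (not p2 or (not p1 or p2)):
1. not Dia (not p2 or (not p1 or p2)), u
2. not (not p2 or (not p1 or p2)), u
3. p2, u
4. not (not p1 or p2), u
5. p1, u
6. not p2, u
Accessibility: uRu
Branch closes: p2 and not p2 both at u.
Every branch closes (one shown): valid in T, hence also in S4, S5 (every theorem of T is a theorem of S4 and S5).

T, S4, S5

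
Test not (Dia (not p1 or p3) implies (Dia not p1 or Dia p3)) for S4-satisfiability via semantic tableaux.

No, unsatisfiable

1. not (Dia (not p1 or p3) implies (Dia not p1 or Dia p3)), 0
2. Dia (not p1 or p3), 0   [neg-implies-rule on 1]
3. not (Dia not p1 or Dia p3), 0   [neg-implies-rule on 1]
4. not Dia not p1, 0   [neg-or-rule on 3]
5. not Dia p3, 0   [neg-or-rule on 3]
6. p1, 0   [neg-Dia-rule on 4 via 0R0]
7. not p3, 0   [neg-Dia-rule on 5 via 0R0]
8. not p1 or p3, 1   [Dia-rule on 2: fresh world 1, 0R1]
9. p1, 1   [neg-Dia-rule on 4 via 0R1]
10. not p3, 1   [neg-Dia-rule on 5 via 0R1]
11. p3, 1   [or-rule on 8 (branches; this branch)]
Accessibility: 0R0, 0R1, 1R1
Branch closes: p3 and not p3 both at 1.
All branches of the tableau close; one closing branch shown above.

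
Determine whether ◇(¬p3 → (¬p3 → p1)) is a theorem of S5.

No, not valid

Tableau for the negation ¬◇(¬p3 → (¬p3 → p1)):
1. ¬◇(¬p3 → (¬p3 → p1)), w0
2. ¬(¬p3 → (¬p3 → p1)), w0
3. ¬p3, w0
4. ¬(¬p3 → p1), w0
5. ¬p1, w0
Accessibility: w0Rw0
The negation has an open branch (countermodel exists).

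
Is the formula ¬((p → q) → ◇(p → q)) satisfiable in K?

1. ¬((p → q) → ◇(p → q)), w0
2. p → q, w0
3. ¬◇(p → q), w0
4. q, w0

Yes, satisfiable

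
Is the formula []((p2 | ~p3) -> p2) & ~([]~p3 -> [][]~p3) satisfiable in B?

Satisfiable

1. []((p2 | ~p3) -> p2) & ~([]~p3 -> [][]~p3), u
2. []((p2 | ~p3) -> p2), u
3. ~([]~p3 -> [][]~p3), u
4. []~p3, u
5. ~[][]~p3, u
6. (p2 | ~p3) -> p2, u
7. ~p3, u
8. p2, u
9. ~[]~p3, v
10. (p2 | ~p3) -> p2, v
11. ~p3, v
12. p2, v
13. p3, w
Accessibility: uRu, uRv, vRu, vRv, vRw, wRv, wRw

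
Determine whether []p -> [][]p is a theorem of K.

Tableau for the negation ~([]p -> [][]p):
1. ~([]p -> [][]p), w0
2. []p, w0
3. ~[][]p, w0
4. ~[]p, w1
5. p, w1
6. ~p, w2
Accessibility: w0Rw1, w1Rw2
The negation has an open branch (countermodel exists).

Not valid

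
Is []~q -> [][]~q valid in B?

Invalid (countermodel exists)

Tableau for the negation ~([]~q -> [][]~q):
1. ~([]~q -> [][]~q), u
2. []~q, u   [~->-rule on 1]
3. ~[][]~q, u   [~->-rule on 1]
4. ~q, u   [[]-rule on 2 via uRu]
5. ~[]~q, v   [~[]-rule on 3: fresh world v, uRv]
6. ~q, v   [[]-rule on 2 via uRv]
7. q, w   [~[]-rule on 5: fresh world w, vRw]
Accessibility: uRu, uRv, vRu, vRv, vRw, wRv, wRw
The negation has an open branch (countermodel exists).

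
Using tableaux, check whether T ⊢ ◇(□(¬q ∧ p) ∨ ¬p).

No, not valid

Tableau for the negation ¬◇(□(¬q ∧ p) ∨ ¬p):
1. ¬◇(□(¬q ∧ p) ∨ ¬p), 0
2. ¬(□(¬q ∧ p) ∨ ¬p), 0   [¬◇-rule on 1 via 0R0]
3. ¬□(¬q ∧ p), 0   [¬∨-rule on 2]
4. p, 0   [¬∨-rule on 2]
5. ¬(¬q ∧ p), 1   [¬□-rule on 3: fresh world 1, 0R1]
6. ¬(□(¬q ∧ p) ∨ ¬p), 1   [¬◇-rule on 1 via 0R1]
7. ¬□(¬q ∧ p), 1   [¬∨-rule on 6]
8. p, 1   [¬∨-rule on 6]
9. q, 1   [¬∧-rule on 5 (branches; this branch)]
10. ¬(¬q ∧ p), 2   [¬□-rule on 7: fresh world 2, 1R2]
11. ¬p, 2   [¬∧-rule on 10 (branches; this branch)]
Accessibility: 0R0, 0R1, 1R1, 1R2, 2R2
The negation has an open branch (countermodel exists).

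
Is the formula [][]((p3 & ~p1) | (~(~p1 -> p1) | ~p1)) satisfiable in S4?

Yes, satisfiable

1. [][]((p3 & ~p1) | (~(~p1 -> p1) | ~p1)), u
2. []((p3 & ~p1) | (~(~p1 -> p1) | ~p1)), u   [[]-rule on 1 via uRu]
3. (p3 & ~p1) | (~(~p1 -> p1) | ~p1), u   [[]-rule on 2 via uRu]
4. ~(~p1 -> p1) | ~p1, u   [|-rule on 3 (branches; this branch)]
5. ~p1, u   [|-rule on 4 (branches; this branch)]
Accessibility: uRu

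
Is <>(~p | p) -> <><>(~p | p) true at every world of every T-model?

Valid

Tableau for the negation ~(<>(~p | p) -> <><>(~p | p)):
1. ~(<>(~p | p) -> <><>(~p | p)), w0
2. <>(~p | p), w0
3. ~<><>(~p | p), w0
4. ~<>(~p | p), w0
5. ~(~p | p), w0
6. p, w0
7. ~p, w0
Accessibility: w0Rw0
Branch closes: p and ~p both at w0.
Every branch of the negation's tableau closes; the branch above is one of them.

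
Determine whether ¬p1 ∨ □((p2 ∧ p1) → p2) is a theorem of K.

Valid in K

Tableau for the negation ¬(¬p1 ∨ □((p2 ∧ p1) → p2)):
1. ¬(¬p1 ∨ □((p2 ∧ p1) → p2)), 0
2. p1, 0
3. ¬□((p2 ∧ p1) → p2), 0
4. ¬((p2 ∧ p1) → p2), 1
5. p2 ∧ p1, 1
6. ¬p2, 1
7. p2, 1
8. p1, 1
Accessibility: 0R1
Branch closes: p2 and ¬p2 both at 1.
Every branch of the negation's tableau closes; the branch above is one of them.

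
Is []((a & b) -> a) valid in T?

Yes, valid

Tableau for the negation ~[]((a & b) -> a):
1. ~[]((a & b) -> a), u
2. ~((a & b) -> a), v
3. a & b, v
4. ~a, v
5. a, v
6. b, v
Accessibility: uRu, uRv, vRv
Branch closes: a and ~a both at v.
Every branch of the negation's tableau closes; the branch above is one of them.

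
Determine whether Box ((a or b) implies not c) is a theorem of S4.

Not valid

Tableau for the negation not Box ((a or b) implies not c):
1. not Box ((a or b) implies not c), u
2. not ((a or b) implies not c), v   [neg-Box-rule on 1: fresh world v, uRv]
3. a or b, v   [neg-implies-rule on 2]
4. c, v   [neg-implies-rule on 2]
5. b, v   [or-rule on 3 (branches; this branch)]
Accessibility: uRu, uRv, vRv
The negation has an open branch (countermodel exists).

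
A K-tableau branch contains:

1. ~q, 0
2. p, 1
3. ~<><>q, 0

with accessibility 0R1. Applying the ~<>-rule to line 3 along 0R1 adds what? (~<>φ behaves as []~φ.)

~<>q, 1

~<>φ behaves as []~φ: propagate the negated body to each accessible world.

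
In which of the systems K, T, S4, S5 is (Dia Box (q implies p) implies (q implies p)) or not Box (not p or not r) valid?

S4-tableau for the negation not ((Dia Box (q implies p) implies (q implies p)) or not Box (not p or not r)):
1. not ((Dia Box (q implies p) implies (q implies p)) or not Box (not p or not r)), 0
2. not (Dia Box (q implies p) implies (q implies p)), 0
3. Box (not p or not r), 0
4. Dia Box (q implies p), 0
5. not (q implies p), 0
6. q, 0
7. not p, 0
8. not p or not r, 0
9. not r, 0
10. Box (q implies p), 1
11. not p or not r, 1
12. q implies p, 1
13. not r, 1
14. p, 1
Accessibility: 0R0, 0R1, 1R1
Complete open branch: countermodel on an S4-frame, so not valid in S4, nor in K, T (the same frame is also a K-frame and a T-frame).
S5-tableau for the negation not ((Dia Box (q implies p) implies (q implies p)) or not Box (not p or not r)):
1. not ((Dia Box (q implies p) implies (q implies p)) or not Box (not p or not r)), 0
2. not (Dia Box (q implies p) implies (q implies p)), 0
3. Box (not p or not r), 0
4. Dia Box (q implies p), 0
5. not (q implies p), 0
6. q, 0
7. not p, 0
8. not p or not r, 0
9. not r, 0
10. Box (q implies p), 1
11. not p or not r, 1
12. q implies p, 0
13. q implies p, 1
14. not r, 1
15. p, 0
Accessibility: 0R0, 0R1, 1R0, 1R1
Branch closes: p and not p both at 0.
Every branch closes (one shown): valid in S5.

S5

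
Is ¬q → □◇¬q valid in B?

Tableau for the negation ¬(¬q → □◇¬q):
1. ¬(¬q → □◇¬q), 0
2. ¬q, 0   [¬→-rule on 1]
3. ¬□◇¬q, 0   [¬→-rule on 1]
4. ¬◇¬q, 1   [¬□-rule on 3: fresh world 1, 0R1]
5. q, 0   [¬◇-rule on 4 via 1R0]
Accessibility: 0R0, 0R1, 1R0, 1R1
Branch closes: q and ¬q both at 0.
All branches of the negation close; one closing branch shown above.

Valid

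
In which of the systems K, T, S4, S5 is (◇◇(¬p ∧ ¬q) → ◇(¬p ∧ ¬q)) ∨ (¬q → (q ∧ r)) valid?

T-tableau for the negation ¬((◇◇(¬p ∧ ¬q) → ◇(¬p ∧ ¬q)) ∨ (¬q → (q ∧ r))):
1. ¬((◇◇(¬p ∧ ¬q) → ◇(¬p ∧ ¬q)) ∨ (¬q → (q ∧ r))), u
2. ¬(◇◇(¬p ∧ ¬q) → ◇(¬p ∧ ¬q)), u
3. ¬(¬q → (q ∧ r)), u
4. ◇◇(¬p ∧ ¬q), u
5. ¬◇(¬p ∧ ¬q), u
6. ¬q, u
7. ¬(q ∧ r), u
8. ¬(¬p ∧ ¬q), u
9. ¬r, u
10. p, u
11. ◇(¬p ∧ ¬q), v
12. ¬(¬p ∧ ¬q), v
13. q, v
14. ¬p ∧ ¬q, w
15. ¬p, w
16. ¬q, w
Accessibility: uRu, uRv, vRv, vRw, wRw
Complete open branch: countermodel on a T-frame, so not valid in T, nor in K (the same frame is also a K-frame).
S4-tableau for the negation ¬((◇◇(¬p ∧ ¬q) → ◇(¬p ∧ ¬q)) ∨ (¬q → (q ∧ r))):
1. ¬((◇◇(¬p ∧ ¬q) → ◇(¬p ∧ ¬q)) ∨ (¬q → (q ∧ r))), u
2. ¬(◇◇(¬p ∧ ¬q) → ◇(¬p ∧ ¬q)), u
3. ¬(¬q → (q ∧ r)), u
4. ◇◇(¬p ∧ ¬q), u
5. ¬◇(¬p ∧ ¬q), u
6. ¬q, u
7. ¬(q ∧ r), u
8. ¬(¬p ∧ ¬q), u
9. ¬r, u
10. p, u
11. ◇(¬p ∧ ¬q), v
12. ¬(¬p ∧ ¬q), v
13. q, v
14. ¬p ∧ ¬q, w
15. ¬p, w
16. ¬q, w
17. ¬(¬p ∧ ¬q), w
18. q, w
Accessibility: uRu, uRv, uRw, vRv, vRw, wRw
Branch closes: q and ¬q both at w.
Every branch closes (one shown): valid in S4, hence also in S5 (every theorem of S4 is a theorem of S5).

S4, S5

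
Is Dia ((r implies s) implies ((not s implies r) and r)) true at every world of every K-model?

Invalid (countermodel exists)

Tableau for the negation not Dia ((r implies s) implies ((not s implies r) and r)):
1. not Dia ((r implies s) implies ((not s implies r) and r)), 0
The negation has an open branch (countermodel exists).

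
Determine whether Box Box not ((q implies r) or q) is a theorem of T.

Invalid (countermodel exists)

Tableau for the negation not Box Box not ((q implies r) or q):
1. not Box Box not ((q implies r) or q), u
2. not Box not ((q implies r) or q), v
3. (q implies r) or q, w
4. q, w
Accessibility: uRu, uRv, vRv, vRw, wRw
The negation has an open branch (countermodel exists).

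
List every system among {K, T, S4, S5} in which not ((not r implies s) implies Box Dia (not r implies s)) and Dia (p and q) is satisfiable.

S4-tableau for the formula:
1. not ((not r implies s) implies Box Dia (not r implies s)) and Dia (p and q), w0
2. not ((not r implies s) implies Box Dia (not r implies s)), w0
3. Dia (p and q), w0
4. not r implies s, w0
5. not Box Dia (not r implies s), w0
6. s, w0
7. p and q, w1
8. p, w1
9. q, w1
10. not Dia (not r implies s), w2
11. not (not r implies s), w2
12. not r, w2
13. not s, w2
Accessibility: w0Rw0, w0Rw1, w0Rw2, w1Rw1, w2Rw2
Complete open branch: satisfiable in S4, hence also in K, T (this S4-model is also a K-model and a T-model).
S5-tableau for the formula:
1. not ((not r implies s) implies Box Dia (not r implies s)) and Dia (p and q), w0
2. not ((not r implies s) implies Box Dia (not r implies s)), w0
3. Dia (p and q), w0
4. not r implies s, w0
5. not Box Dia (not r implies s), w0
6. s, w0
7. p and q, w1
8. p, w1
9. q, w1
10. not Dia (not r implies s), w2
11. not (not r implies s), w0
12. not r, w0
13. not s, w0
Accessibility: w0Rw0, w0Rw1, w0Rw2, w1Rw0, w1Rw1, w1Rw2, w2Rw0, w2Rw1, w2Rw2
Branch closes: s and not s both at w0.
Every branch closes (one shown): unsatisfiable in S5.

K, T, S4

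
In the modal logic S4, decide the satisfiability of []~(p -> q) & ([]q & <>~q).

1. []~(p -> q) & ([]q & <>~q), 0
2. []~(p -> q), 0
3. []q & <>~q, 0
4. []q, 0
5. <>~q, 0
6. ~(p -> q), 0
7. p, 0
8. ~q, 0
9. q, 0
Accessibility: 0R0
Branch closes: q and ~q both at 0.
All branches of the tableau close; one closing branch shown above.

Unsatisfiable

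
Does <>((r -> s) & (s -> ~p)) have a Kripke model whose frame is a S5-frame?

Satisfiable (open branch found)

1. <>((r -> s) & (s -> ~p)), u
2. (r -> s) & (s -> ~p), v   [<>-rule on 1: fresh world v, uRv]
3. r -> s, v   [&-rule on 2]
4. s -> ~p, v   [&-rule on 2]
5. s, v   [->-rule on 3 (branches; this branch)]
6. ~p, v   [->-rule on 4 (branches; this branch)]
Accessibility: uRu, uRv, vRu, vRv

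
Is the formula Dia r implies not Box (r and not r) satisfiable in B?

1. Dia r implies not Box (r and not r), u
2. not Box (r and not r), u
3. not (r and not r), v
4. r, v
Accessibility: uRu, uRv, vRu, vRv

Satisfiable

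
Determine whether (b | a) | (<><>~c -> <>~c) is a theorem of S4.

Tableau for the negation ~((b | a) | (<><>~c -> <>~c)):
1. ~((b | a) | (<><>~c -> <>~c)), 0
2. ~(b | a), 0
3. ~(<><>~c -> <>~c), 0
4. ~b, 0
5. ~a, 0
6. <><>~c, 0
7. ~<>~c, 0
8. c, 0
9. <>~c, 1
10. c, 1
11. ~c, 2
12. c, 2
Accessibility: 0R0, 0R1, 0R2, 1R1, 1R2, 2R2
Branch closes: c and ~c both at 2.
Every branch of the negation's tableau closes; the branch above is one of them.

Yes, valid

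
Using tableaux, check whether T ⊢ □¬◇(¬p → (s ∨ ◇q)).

Not valid

Tableau for the negation ¬□¬◇(¬p → (s ∨ ◇q)):
1. ¬□¬◇(¬p → (s ∨ ◇q)), w0
2. ◇(¬p → (s ∨ ◇q)), w1
3. ¬p → (s ∨ ◇q), w2
4. s ∨ ◇q, w2
5. ◇q, w2
6. q, w3
Accessibility: w0Rw0, w0Rw1, w1Rw1, w1Rw2, w2Rw2, w2Rw3, w3Rw3
The negation has an open branch (countermodel exists).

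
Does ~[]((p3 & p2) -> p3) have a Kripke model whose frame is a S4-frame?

No, unsatisfiable

1. ~[]((p3 & p2) -> p3), 0
2. ~((p3 & p2) -> p3), 1   [~[]-rule on 1: fresh world 1, 0R1]
3. p3 & p2, 1   [~->-rule on 2]
4. ~p3, 1   [~->-rule on 2]
5. p3, 1   [&-rule on 3]
6. p2, 1   [&-rule on 3]
Accessibility: 0R0, 0R1, 1R1
Branch closes: p3 and ~p3 both at 1.
Every branch closes; the branch above is one of them.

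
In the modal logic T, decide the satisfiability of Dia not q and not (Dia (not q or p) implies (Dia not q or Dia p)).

1. Dia not q and not (Dia (not q or p) implies (Dia not q or Dia p)), w0
2. Dia not q, w0   [and-rule on 1]
3. not (Dia (not q or p) implies (Dia not q or Dia p)), w0   [and-rule on 1]
4. Dia (not q or p), w0   [neg-implies-rule on 3]
5. not (Dia not q or Dia p), w0   [neg-implies-rule on 3]
6. not Dia not q, w0   [neg-or-rule on 5]
7. not Dia p, w0   [neg-or-rule on 5]
8. q, w0   [neg-Dia-rule on 6 via w0Rw0]
9. not p, w0   [neg-Dia-rule on 7 via w0Rw0]
10. not q, w1   [Dia-rule on 2: fresh world w1, w0Rw1]
11. q, w1   [neg-Dia-rule on 6 via w0Rw1]
Accessibility: w0Rw0, w0Rw1, w1Rw1
Branch closes: q and not q both at w1.
(One branch shown.) All branches close.

Unsatisfiable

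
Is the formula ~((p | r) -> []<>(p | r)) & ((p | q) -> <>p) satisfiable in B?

Unsatisfiable (every branch closes)

1. ~((p | r) -> []<>(p | r)) & ((p | q) -> <>p), 0
2. ~((p | r) -> []<>(p | r)), 0
3. (p | q) -> <>p, 0
4. p | r, 0
5. ~[]<>(p | r), 0
6. ~(p | q), 0
7. ~p, 0
8. ~q, 0
9. r, 0
10. ~<>(p | r), 1
11. ~(p | r), 0
12. ~r, 0
Accessibility: 0R0, 0R1, 1R0, 1R1
Branch closes: r and ~r both at 0.
(One branch shown.) All branches close.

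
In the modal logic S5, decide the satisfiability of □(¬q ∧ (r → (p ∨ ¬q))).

Yes, satisfiable

1. □(¬q ∧ (r → (p ∨ ¬q))), u
2. ¬q ∧ (r → (p ∨ ¬q)), u
3. ¬q, u
4. r → (p ∨ ¬q), u
5. p ∨ ¬q, u
Accessibility: uRu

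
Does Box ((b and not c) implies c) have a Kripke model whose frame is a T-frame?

Satisfiable

1. Box ((b and not c) implies c), u
2. (b and not c) implies c, u
3. c, u
Accessibility: uRu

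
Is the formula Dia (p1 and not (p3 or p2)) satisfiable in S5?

Satisfiable (open branch found)

1. Dia (p1 and not (p3 or p2)), 0
2. p1 and not (p3 or p2), 1   [Dia-rule on 1: fresh world 1, 0R1]
3. p1, 1   [and-rule on 2]
4. not (p3 or p2), 1   [and-rule on 2]
5. not p3, 1   [neg-or-rule on 4]
6. not p2, 1   [neg-or-rule on 4]
Accessibility: 0R0, 0R1, 1R0, 1R1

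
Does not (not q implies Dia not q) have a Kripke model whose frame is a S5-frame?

1. not (not q implies Dia not q), u
2. not q, u
3. not Dia not q, u
4. q, u
Accessibility: uRu
Branch closes: q and not q both at u.
Every branch closes; the branch above is one of them.

Unsatisfiable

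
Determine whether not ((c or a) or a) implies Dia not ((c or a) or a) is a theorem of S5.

Tableau for the negation not (not ((c or a) or a) implies Dia not ((c or a) or a)):
1. not (not ((c or a) or a) implies Dia not ((c or a) or a)), 0
2. not ((c or a) or a), 0   [neg-implies-rule on 1]
3. not Dia not ((c or a) or a), 0   [neg-implies-rule on 1]
4. not (c or a), 0   [neg-or-rule on 2]
5. not a, 0   [neg-or-rule on 2]
6. not c, 0   [neg-or-rule on 4]
7. (c or a) or a, 0   [neg-Dia-rule on 3 via 0R0]
8. c or a, 0   [or-rule on 7 (branches; this branch)]
9. a, 0   [or-rule on 8 (branches; this branch)]
Accessibility: 0R0
Branch closes: a and not a both at 0.
All branches of the negation close; one closing branch shown above.

Yes, valid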